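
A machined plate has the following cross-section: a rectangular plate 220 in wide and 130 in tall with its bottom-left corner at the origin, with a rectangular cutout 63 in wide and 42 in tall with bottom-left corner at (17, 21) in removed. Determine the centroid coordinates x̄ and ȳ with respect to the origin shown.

x̄ = 116.27 in, ȳ = 67.34 in

plate: A = 220 × 130 = 28600.00, centroid at (110.00, 65.00).
hole: A = −(63 × 42) = -2646.00, centroid at (48.50, 42.00).
ΣA = 25954.00 in²
ΣAx̄ = (28600.00)(110.00) + (-2646.00)(48.50) = 3017669.00 in³
ΣAȳ = (28600.00)(65.00) + (-2646.00)(42.00) = 1747868.00 in³
x̄ = 3017669.00 / 25954.00 = 116.27 in
ȳ = 1747868.00 / 25954.00 = 67.34 in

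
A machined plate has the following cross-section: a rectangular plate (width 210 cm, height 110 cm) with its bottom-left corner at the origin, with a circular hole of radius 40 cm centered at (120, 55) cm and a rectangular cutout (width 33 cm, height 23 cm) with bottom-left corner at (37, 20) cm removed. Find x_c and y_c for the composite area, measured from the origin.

x_c = 102.90 cm, y_c = 56.03 cm

plate: A = 210 × 110 = 23100.00, centroid at (105.00, 55.00).
hole 1: A = −π·40² = -5026.55, centroid at (120.00, 55.00).
hole 2: A = −(33 × 23) = -759.00, centroid at (53.50, 31.50).
ΣA = 17314.45 cm²
ΣAx_c = (23100.00)(105.00) + (-5026.55)(120.00) + (-759.00)(53.50) = 1781707.71 cm³
ΣAy_c = (23100.00)(55.00) + (-5026.55)(55.00) + (-759.00)(31.50) = 970131.35 cm³
x_c = 1781707.71 / 17314.45 = 102.90 cm
y_c = 970131.35 / 17314.45 = 56.03 cm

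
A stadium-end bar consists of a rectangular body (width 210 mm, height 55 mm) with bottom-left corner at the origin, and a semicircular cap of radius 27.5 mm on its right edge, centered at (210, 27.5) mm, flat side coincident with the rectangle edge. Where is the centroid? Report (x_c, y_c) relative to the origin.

Part | A | x̄ᵢ | ȳᵢ | A·x̄ᵢ | A·ȳᵢ
rectangular body | 11550.00 | 105.00 | 27.50 | 1212750.00 | 317625.00
semicircular end | 1187.91 | 221.67 | 27.50 | 263326.67 | 32667.65
Σ | 12737.91 |  |  | 1476076.67 | 350292.65
x_c = 1476076.67 / 12737.91 = 115.88 mm
y_c = 350292.65 / 12737.91 = 27.50 mm

x_c = 115.88 mm, y_c = 27.50 mm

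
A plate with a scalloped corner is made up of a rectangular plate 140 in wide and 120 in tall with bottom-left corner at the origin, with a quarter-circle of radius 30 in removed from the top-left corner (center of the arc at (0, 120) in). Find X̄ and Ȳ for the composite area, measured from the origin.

Part | A | x̄ᵢ | ȳᵢ | A·x̄ᵢ | A·ȳᵢ
plate | 16800.00 | 70.00 | 60.00 | 1176000.00 | 1008000.00
removed quarter-circle | -706.86 | 12.73 | 107.27 | -9000.00 | -75823.00
Σ | 16093.14 |  |  | 1167000.00 | 932177.00
X̄ = 1167000.00 / 16093.14 = 72.52 in
Ȳ = 932177.00 / 16093.14 = 57.92 in

X̄ = 72.52 in, Ȳ = 57.92 in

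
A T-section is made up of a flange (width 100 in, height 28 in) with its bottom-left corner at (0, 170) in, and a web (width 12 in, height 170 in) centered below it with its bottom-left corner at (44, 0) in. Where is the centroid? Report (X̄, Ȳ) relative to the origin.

Part | A | x̄ᵢ | ȳᵢ | A·x̄ᵢ | A·ȳᵢ
web | 2040.00 | 50.00 | 85.00 | 102000.00 | 173400.00
flange | 2800.00 | 50.00 | 184.00 | 140000.00 | 515200.00
Σ | 4840.00 |  |  | 242000.00 | 688600.00
X̄ = 242000.00 / 4840.00 = 50.00 in
Ȳ = 688600.00 / 4840.00 = 142.27 in

X̄ = 50.00 in, Ȳ = 142.27 in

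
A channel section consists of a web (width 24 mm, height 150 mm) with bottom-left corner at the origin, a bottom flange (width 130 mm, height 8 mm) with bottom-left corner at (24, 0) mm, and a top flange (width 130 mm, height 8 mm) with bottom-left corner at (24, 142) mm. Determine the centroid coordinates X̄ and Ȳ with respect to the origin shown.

web: A = 24 × 150 = 3600.00, centroid at (12.00, 75.00).
bottom flange: A = 130 × 8 = 1040.00, centroid at (89.00, 4.00).
top flange: A = 130 × 8 = 1040.00, centroid at (89.00, 146.00).
ΣA = 5680.00 mm²
ΣAX̄ = (3600.00)(12.00) + (1040.00)(89.00) + (1040.00)(89.00) = 228320.00 mm³
ΣAȲ = (3600.00)(75.00) + (1040.00)(4.00) + (1040.00)(146.00) = 426000.00 mm³
X̄ = 228320.00 / 5680.00 = 40.20 mm
Ȳ = 426000.00 / 5680.00 = 75.00 mm

X̄ = 40.20 mm, Ȳ = 75.00 mm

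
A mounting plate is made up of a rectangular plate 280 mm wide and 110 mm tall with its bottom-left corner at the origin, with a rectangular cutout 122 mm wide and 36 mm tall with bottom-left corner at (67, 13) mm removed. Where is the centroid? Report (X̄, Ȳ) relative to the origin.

Part | A | x̄ᵢ | ȳᵢ | A·x̄ᵢ | A·ȳᵢ
plate | 30800.00 | 140.00 | 55.00 | 4312000.00 | 1694000.00
hole | -4392.00 | 128.00 | 31.00 | -562176.00 | -136152.00
Σ | 26408.00 |  |  | 3749824.00 | 1557848.00
X̄ = 3749824.00 / 26408.00 = 142.00 mm
Ȳ = 1557848.00 / 26408.00 = 58.99 mm

X̄ = 142.00 mm, Ȳ = 58.99 mm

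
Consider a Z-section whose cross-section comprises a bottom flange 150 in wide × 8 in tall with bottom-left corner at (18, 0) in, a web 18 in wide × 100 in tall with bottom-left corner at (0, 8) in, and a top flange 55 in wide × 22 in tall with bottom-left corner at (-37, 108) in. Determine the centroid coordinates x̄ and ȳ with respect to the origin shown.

x̄ = 27.63 in, ȳ = 60.14 in

Part | A | x̄ᵢ | ȳᵢ | A·x̄ᵢ | A·ȳᵢ
bottom flange | 1200.00 | 93.00 | 4.00 | 111600.00 | 4800.00
web | 1800.00 | 9.00 | 58.00 | 16200.00 | 104400.00
top flange | 1210.00 | -9.50 | 119.00 | -11495.00 | 143990.00
Σ | 4210.00 |  |  | 116305.00 | 253190.00
x̄ = 116305.00 / 4210.00 = 27.63 in
ȳ = 253190.00 / 4210.00 = 60.14 in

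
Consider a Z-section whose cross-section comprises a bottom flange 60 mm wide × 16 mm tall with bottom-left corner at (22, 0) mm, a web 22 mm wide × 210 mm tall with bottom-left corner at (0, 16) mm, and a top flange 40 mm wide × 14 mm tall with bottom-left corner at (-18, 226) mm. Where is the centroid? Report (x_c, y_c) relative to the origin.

bottom flange: A = 60 × 16 = 960.00, centroid at (52.00, 8.00).
web: A = 22 × 210 = 4620.00, centroid at (11.00, 121.00).
top flange: A = 40 × 14 = 560.00, centroid at (2.00, 233.00).
ΣA = 6140.00 mm², ΣAx_c = 101860.00 mm³, ΣAy_c = 697180.00 mm³.
x_c = 101860.00/6140.00 = 16.59 mm; y_c = 697180.00/6140.00 = 113.55 mm.

x_c = 16.59 mm, y_c = 113.55 mm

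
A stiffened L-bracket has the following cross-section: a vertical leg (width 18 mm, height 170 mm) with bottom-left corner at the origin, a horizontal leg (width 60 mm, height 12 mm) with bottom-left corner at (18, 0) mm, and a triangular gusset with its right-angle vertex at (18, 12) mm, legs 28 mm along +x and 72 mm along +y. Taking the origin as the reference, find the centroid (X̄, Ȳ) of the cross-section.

Part | A | x̄ᵢ | ȳᵢ | A·x̄ᵢ | A·ȳᵢ
vertical leg | 3060.00 | 9.00 | 85.00 | 27540.00 | 260100.00
horizontal leg | 720.00 | 48.00 | 6.00 | 34560.00 | 4320.00
gusset | 1008.00 | 27.33 | 36.00 | 27552.00 | 36288.00
Σ | 4788.00 |  |  | 89652.00 | 300708.00
X̄ = 89652.00 / 4788.00 = 18.72 mm
Ȳ = 300708.00 / 4788.00 = 62.80 mm

X̄ = 18.72 mm, Ȳ = 62.80 mm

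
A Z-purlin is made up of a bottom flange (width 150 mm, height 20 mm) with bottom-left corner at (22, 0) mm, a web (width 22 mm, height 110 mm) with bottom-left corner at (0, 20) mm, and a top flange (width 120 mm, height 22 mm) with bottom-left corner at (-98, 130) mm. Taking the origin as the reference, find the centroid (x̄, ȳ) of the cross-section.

bottom flange: A = 150 × 20 = 3000.00, centroid at (97.00, 10.00).
web: A = 22 × 110 = 2420.00, centroid at (11.00, 75.00).
top flange: A = 120 × 22 = 2640.00, centroid at (-38.00, 141.00).
ΣA = 8060.00 mm²
ΣAx̄ = (3000.00)(97.00) + (2420.00)(11.00) + (2640.00)(-38.00) = 217300.00 mm³
ΣAȳ = (3000.00)(10.00) + (2420.00)(75.00) + (2640.00)(141.00) = 583740.00 mm³
x̄ = 217300.00 / 8060.00 = 26.96 mm
ȳ = 583740.00 / 8060.00 = 72.42 mm

x̄ = 26.96 mm, ȳ = 72.42 mm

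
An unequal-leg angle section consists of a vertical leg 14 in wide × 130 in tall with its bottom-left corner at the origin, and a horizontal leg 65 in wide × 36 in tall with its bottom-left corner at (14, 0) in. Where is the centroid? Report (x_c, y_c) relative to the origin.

Part | A | x̄ᵢ | ȳᵢ | A·x̄ᵢ | A·ȳᵢ
vertical leg | 1820.00 | 7.00 | 65.00 | 12740.00 | 118300.00
horizontal leg | 2340.00 | 46.50 | 18.00 | 108810.00 | 42120.00
Σ | 4160.00 |  |  | 121550.00 | 160420.00
x_c = 121550.00 / 4160.00 = 29.22 in
y_c = 160420.00 / 4160.00 = 38.56 in

x_c = 29.22 in, y_c = 38.56 in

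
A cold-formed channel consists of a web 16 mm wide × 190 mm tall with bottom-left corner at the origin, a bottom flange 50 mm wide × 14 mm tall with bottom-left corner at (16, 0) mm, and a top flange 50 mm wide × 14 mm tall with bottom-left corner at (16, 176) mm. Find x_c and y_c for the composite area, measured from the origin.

x_c = 18.41 mm, y_c = 95.00 mm

web: A = 16 × 190 = 3040.00, centroid at (8.00, 95.00).
bottom flange: A = 50 × 14 = 700.00, centroid at (41.00, 7.00).
top flange: A = 50 × 14 = 700.00, centroid at (41.00, 183.00).
ΣA = 4440.00 mm²
ΣAx_c = (3040.00)(8.00) + (700.00)(41.00) + (700.00)(41.00) = 81720.00 mm³
ΣAy_c = (3040.00)(95.00) + (700.00)(7.00) + (700.00)(183.00) = 421800.00 mm³
x_c = 81720.00 / 4440.00 = 18.41 mm
y_c = 421800.00 / 4440.00 = 95.00 mm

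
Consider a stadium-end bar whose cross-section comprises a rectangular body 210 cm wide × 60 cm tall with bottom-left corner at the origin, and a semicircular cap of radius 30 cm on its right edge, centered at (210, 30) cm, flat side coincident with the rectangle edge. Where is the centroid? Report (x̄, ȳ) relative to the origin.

rectangular body: A = 210 × 60 = 12600.00, centroid at (105.00, 30.00).
semicircular end: A = ½π·30² = 1413.72, centroid at (222.73, 30.00).
ΣA = 14013.72 cm²
ΣAx̄ = (12600.00)(105.00) + (1413.72)(222.73) = 1637880.51 cm³
ΣAȳ = (12600.00)(30.00) + (1413.72)(30.00) = 420411.50 cm³
x̄ = 1637880.51 / 14013.72 = 116.88 cm
ȳ = 420411.50 / 14013.72 = 30.00 cm

x̄ = 116.88 cm, ȳ = 30.00 cm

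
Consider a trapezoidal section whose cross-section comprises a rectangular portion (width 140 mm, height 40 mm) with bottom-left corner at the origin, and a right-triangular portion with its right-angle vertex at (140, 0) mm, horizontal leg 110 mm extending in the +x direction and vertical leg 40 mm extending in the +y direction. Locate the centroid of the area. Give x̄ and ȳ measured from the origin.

x̄ = 100.09 mm, ȳ = 18.12 mm

rectangular portion: A = 140 × 40 = 5600.00, centroid at (70.00, 20.00).
triangular portion: A = ½·110·40 = 2200.00, centroid at (176.67, 13.33).
ΣA = 7800.00 mm², ΣAx̄ = 780666.67 mm³, ΣAȳ = 141333.33 mm³.
x̄ = 780666.67/7800.00 = 100.09 mm; ȳ = 141333.33/7800.00 = 18.12 mm.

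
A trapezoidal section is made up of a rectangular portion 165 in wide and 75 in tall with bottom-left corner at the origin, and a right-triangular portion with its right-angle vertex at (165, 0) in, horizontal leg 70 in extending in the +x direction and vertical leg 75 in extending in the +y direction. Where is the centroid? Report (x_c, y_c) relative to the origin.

rectangular portion: A = 165 × 75 = 12375.00, centroid at (82.50, 37.50).
triangular portion: A = ½·70·75 = 2625.00, centroid at (188.33, 25.00).
ΣA = 15000.00 in², ΣAx_c = 1515312.50 in³, ΣAy_c = 529687.50 in³.
x_c = 1515312.50/15000.00 = 101.02 in; y_c = 529687.50/15000.00 = 35.31 in.

x_c = 101.02 in, y_c = 35.31 in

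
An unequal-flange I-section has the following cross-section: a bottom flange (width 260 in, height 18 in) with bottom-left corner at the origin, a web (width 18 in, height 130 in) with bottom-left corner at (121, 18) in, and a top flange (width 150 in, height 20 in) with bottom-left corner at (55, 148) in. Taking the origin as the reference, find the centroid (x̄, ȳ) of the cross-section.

Part | A | x̄ᵢ | ȳᵢ | A·x̄ᵢ | A·ȳᵢ
bottom flange | 4680.00 | 130.00 | 9.00 | 608400.00 | 42120.00
web | 2340.00 | 130.00 | 83.00 | 304200.00 | 194220.00
top flange | 3000.00 | 130.00 | 158.00 | 390000.00 | 474000.00
Σ | 10020.00 |  |  | 1302600.00 | 710340.00
x̄ = 1302600.00 / 10020.00 = 130.00 in
ȳ = 710340.00 / 10020.00 = 70.89 in

x̄ = 130.00 in, ȳ = 70.89 in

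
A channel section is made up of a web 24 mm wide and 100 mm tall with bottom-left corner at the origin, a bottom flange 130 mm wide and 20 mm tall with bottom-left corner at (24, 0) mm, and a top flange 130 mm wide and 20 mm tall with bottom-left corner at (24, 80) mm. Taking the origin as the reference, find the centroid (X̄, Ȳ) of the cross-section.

X̄ = 64.68 mm, Ȳ = 50.00 mm

web: A = 24 × 100 = 2400.00, centroid at (12.00, 50.00).
bottom flange: A = 130 × 20 = 2600.00, centroid at (89.00, 10.00).
top flange: A = 130 × 20 = 2600.00, centroid at (89.00, 90.00).
ΣA = 7600.00 mm², ΣAX̄ = 491600.00 mm³, ΣAȲ = 380000.00 mm³.
X̄ = 491600.00/7600.00 = 64.68 mm; Ȳ = 380000.00/7600.00 = 50.00 mm.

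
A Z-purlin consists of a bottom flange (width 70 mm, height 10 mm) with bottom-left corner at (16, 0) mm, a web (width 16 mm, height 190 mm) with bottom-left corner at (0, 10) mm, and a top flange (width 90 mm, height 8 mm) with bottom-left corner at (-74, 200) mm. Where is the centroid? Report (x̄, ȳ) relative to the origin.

x̄ = 8.78 mm, ȳ = 105.29 mm

Part | A | x̄ᵢ | ȳᵢ | A·x̄ᵢ | A·ȳᵢ
bottom flange | 700.00 | 51.00 | 5.00 | 35700.00 | 3500.00
web | 3040.00 | 8.00 | 105.00 | 24320.00 | 319200.00
top flange | 720.00 | -29.00 | 204.00 | -20880.00 | 146880.00
Σ | 4460.00 |  |  | 39140.00 | 469580.00
x̄ = 39140.00 / 4460.00 = 8.78 mm
ȳ = 469580.00 / 4460.00 = 105.29 mm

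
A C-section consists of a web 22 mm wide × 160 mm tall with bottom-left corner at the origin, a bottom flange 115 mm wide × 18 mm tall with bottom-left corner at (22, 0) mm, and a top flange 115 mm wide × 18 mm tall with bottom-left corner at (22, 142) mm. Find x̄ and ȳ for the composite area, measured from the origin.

web: A = 22 × 160 = 3520.00, centroid at (11.00, 80.00).
bottom flange: A = 115 × 18 = 2070.00, centroid at (79.50, 9.00).
top flange: A = 115 × 18 = 2070.00, centroid at (79.50, 151.00).
ΣA = 7660.00 mm²
ΣAx̄ = (3520.00)(11.00) + (2070.00)(79.50) + (2070.00)(79.50) = 367850.00 mm³
ΣAȳ = (3520.00)(80.00) + (2070.00)(9.00) + (2070.00)(151.00) = 612800.00 mm³
x̄ = 367850.00 / 7660.00 = 48.02 mm
ȳ = 612800.00 / 7660.00 = 80.00 mm

x̄ = 48.02 mm, ȳ = 80.00 mm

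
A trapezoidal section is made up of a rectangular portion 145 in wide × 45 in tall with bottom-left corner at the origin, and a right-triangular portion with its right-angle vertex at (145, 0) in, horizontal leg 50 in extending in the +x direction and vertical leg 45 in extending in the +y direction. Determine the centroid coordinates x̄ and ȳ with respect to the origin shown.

x̄ = 85.61 in, ȳ = 21.40 in

rectangular portion: A = 145 × 45 = 6525.00, centroid at (72.50, 22.50).
triangular portion: A = ½·50·45 = 1125.00, centroid at (161.67, 15.00).
ΣA = 7650.00 in²
ΣAx̄ = (6525.00)(72.50) + (1125.00)(161.67) = 654937.50 in³
ΣAȳ = (6525.00)(22.50) + (1125.00)(15.00) = 163687.50 in³
x̄ = 654937.50 / 7650.00 = 85.61 in
ȳ = 163687.50 / 7650.00 = 21.40 in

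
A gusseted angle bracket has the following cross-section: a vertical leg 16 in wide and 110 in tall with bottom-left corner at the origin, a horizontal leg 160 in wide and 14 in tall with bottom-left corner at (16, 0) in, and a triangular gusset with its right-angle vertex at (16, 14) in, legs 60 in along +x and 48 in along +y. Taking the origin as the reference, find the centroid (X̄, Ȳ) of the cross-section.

vertical leg: A = 16 × 110 = 1760.00, centroid at (8.00, 55.00).
horizontal leg: A = 160 × 14 = 2240.00, centroid at (96.00, 7.00).
gusset: A = ½·60·48 = 1440.00, centroid at (36.00, 30.00).
ΣA = 5440.00 in², ΣAX̄ = 280960.00 in³, ΣAȲ = 155680.00 in³.
X̄ = 280960.00/5440.00 = 51.65 in; Ȳ = 155680.00/5440.00 = 28.62 in.

X̄ = 51.65 in, Ȳ = 28.62 in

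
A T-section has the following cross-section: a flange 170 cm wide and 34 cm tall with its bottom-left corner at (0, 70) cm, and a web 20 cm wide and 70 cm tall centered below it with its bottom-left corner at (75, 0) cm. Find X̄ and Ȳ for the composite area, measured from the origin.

X̄ = 85.00 cm, Ȳ = 76.86 cm

web: A = 20 × 70 = 1400.00, centroid at (85.00, 35.00).
flange: A = 170 × 34 = 5780.00, centroid at (85.00, 87.00).
ΣA = 7180.00 cm², ΣAX̄ = 610300.00 cm³, ΣAȲ = 551860.00 cm³.
X̄ = 610300.00/7180.00 = 85.00 cm; Ȳ = 551860.00/7180.00 = 76.86 cm.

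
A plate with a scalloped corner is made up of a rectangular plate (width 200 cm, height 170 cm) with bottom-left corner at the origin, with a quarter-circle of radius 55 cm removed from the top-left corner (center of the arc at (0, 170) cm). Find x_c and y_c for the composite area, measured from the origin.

plate: A = 200 × 170 = 34000.00, centroid at (100.00, 85.00).
removed quarter-circle: A = −¼π·55² = -2375.83, centroid at (23.34, 146.66).
ΣA = 31624.17 cm², ΣAx_c = 3344541.67 cm³, ΣAy_c = 2541567.33 cm³.
x_c = 3344541.67/31624.17 = 105.76 cm; y_c = 2541567.33/31624.17 = 80.37 cm.

x_c = 105.76 cm, y_c = 80.37 cm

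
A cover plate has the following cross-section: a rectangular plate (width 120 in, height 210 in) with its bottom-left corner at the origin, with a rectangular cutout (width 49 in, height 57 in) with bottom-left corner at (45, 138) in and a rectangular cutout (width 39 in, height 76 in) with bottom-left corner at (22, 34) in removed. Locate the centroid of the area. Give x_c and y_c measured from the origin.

plate: A = 120 × 210 = 25200.00, centroid at (60.00, 105.00).
hole 1: A = −(49 × 57) = -2793.00, centroid at (69.50, 166.50).
hole 2: A = −(39 × 76) = -2964.00, centroid at (41.50, 72.00).
ΣA = 19443.00 in²
ΣAx_c = (25200.00)(60.00) + (-2793.00)(69.50) + (-2964.00)(41.50) = 1194880.50 in³
ΣAy_c = (25200.00)(105.00) + (-2793.00)(166.50) + (-2964.00)(72.00) = 1967557.50 in³
x_c = 1194880.50 / 19443.00 = 61.46 in
y_c = 1967557.50 / 19443.00 = 101.20 in

x_c = 61.46 in, y_c = 101.20 in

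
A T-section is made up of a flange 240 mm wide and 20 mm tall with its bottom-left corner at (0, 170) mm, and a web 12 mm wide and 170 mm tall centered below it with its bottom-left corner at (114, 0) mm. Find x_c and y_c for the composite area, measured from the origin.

web: A = 12 × 170 = 2040.00, centroid at (120.00, 85.00).
flange: A = 240 × 20 = 4800.00, centroid at (120.00, 180.00).
ΣA = 6840.00 mm², ΣAx_c = 820800.00 mm³, ΣAy_c = 1037400.00 mm³.
x_c = 820800.00/6840.00 = 120.00 mm; y_c = 1037400.00/6840.00 = 151.67 mm.

x_c = 120.00 mm, y_c = 151.67 mm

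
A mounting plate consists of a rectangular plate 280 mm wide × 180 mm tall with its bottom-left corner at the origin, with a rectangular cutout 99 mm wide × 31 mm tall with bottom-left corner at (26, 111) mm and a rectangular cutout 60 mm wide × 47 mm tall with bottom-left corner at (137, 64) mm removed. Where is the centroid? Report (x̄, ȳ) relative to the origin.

x̄ = 142.74 mm, ȳ = 87.64 mm

plate: A = 280 × 180 = 50400.00, centroid at (140.00, 90.00).
hole 1: A = −(99 × 31) = -3069.00, centroid at (75.50, 126.50).
hole 2: A = −(60 × 47) = -2820.00, centroid at (167.00, 87.50).
ΣA = 44511.00 mm², ΣAx̄ = 6353350.50 mm³, ΣAȳ = 3901021.50 mm³.
x̄ = 6353350.50/44511.00 = 142.74 mm; ȳ = 3901021.50/44511.00 = 87.64 mm.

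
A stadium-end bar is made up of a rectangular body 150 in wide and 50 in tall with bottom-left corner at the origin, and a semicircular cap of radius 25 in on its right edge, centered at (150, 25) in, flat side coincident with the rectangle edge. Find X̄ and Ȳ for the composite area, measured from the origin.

rectangular body: A = 150 × 50 = 7500.00, centroid at (75.00, 25.00).
semicircular end: A = ½π·25² = 981.75, centroid at (160.61, 25.00).
ΣA = 8481.75 in²
ΣAX̄ = (7500.00)(75.00) + (981.75)(160.61) = 720178.82 in³
ΣAȲ = (7500.00)(25.00) + (981.75)(25.00) = 212043.69 in³
X̄ = 720178.82 / 8481.75 = 84.91 in
Ȳ = 212043.69 / 8481.75 = 25.00 in

X̄ = 84.91 in, Ȳ = 25.00 in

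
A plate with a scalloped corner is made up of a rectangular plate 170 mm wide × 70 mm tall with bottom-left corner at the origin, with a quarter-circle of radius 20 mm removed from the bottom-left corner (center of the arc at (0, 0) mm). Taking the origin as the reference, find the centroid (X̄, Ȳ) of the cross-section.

X̄ = 87.07 mm, Ȳ = 35.72 mm

plate: A = 170 × 70 = 11900.00, centroid at (85.00, 35.00).
removed quarter-circle: A = −¼π·20² = -314.16, centroid at (8.49, 8.49).
ΣA = 11585.84 mm²
ΣAX̄ = (11900.00)(85.00) + (-314.16)(8.49) = 1008833.33 mm³
ΣAȲ = (11900.00)(35.00) + (-314.16)(8.49) = 413833.33 mm³
X̄ = 1008833.33 / 11585.84 = 87.07 mm
Ȳ = 413833.33 / 11585.84 = 35.72 mm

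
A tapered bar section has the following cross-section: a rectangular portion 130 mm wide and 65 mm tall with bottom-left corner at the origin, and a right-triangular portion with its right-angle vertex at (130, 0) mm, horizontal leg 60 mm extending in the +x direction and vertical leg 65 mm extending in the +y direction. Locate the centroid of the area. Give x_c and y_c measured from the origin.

rectangular portion: A = 130 × 65 = 8450.00, centroid at (65.00, 32.50).
triangular portion: A = ½·60·65 = 1950.00, centroid at (150.00, 21.67).
ΣA = 10400.00 mm²
ΣAx_c = (8450.00)(65.00) + (1950.00)(150.00) = 841750.00 mm³
ΣAy_c = (8450.00)(32.50) + (1950.00)(21.67) = 316875.00 mm³
x_c = 841750.00 / 10400.00 = 80.94 mm
y_c = 316875.00 / 10400.00 = 30.47 mm

x_c = 80.94 mm, y_c = 30.47 mm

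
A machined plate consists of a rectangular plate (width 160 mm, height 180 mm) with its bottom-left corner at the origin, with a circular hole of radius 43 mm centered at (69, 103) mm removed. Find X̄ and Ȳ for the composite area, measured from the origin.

plate: A = 160 × 180 = 28800.00, centroid at (80.00, 90.00).
hole: A = −π·43² = -5808.80, centroid at (69.00, 103.00).
ΣA = 22991.20 mm², ΣAX̄ = 1903192.47 mm³, ΣAȲ = 1993693.10 mm³.
X̄ = 1903192.47/22991.20 = 82.78 mm; Ȳ = 1993693.10/22991.20 = 86.72 mm.

X̄ = 82.78 mm, Ȳ = 86.72 mm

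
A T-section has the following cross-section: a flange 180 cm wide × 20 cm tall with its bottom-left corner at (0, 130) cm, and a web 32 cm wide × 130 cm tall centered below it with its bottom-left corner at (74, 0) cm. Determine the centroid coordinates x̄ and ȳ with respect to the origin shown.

x̄ = 90.00 cm, ȳ = 99.79 cm

web: A = 32 × 130 = 4160.00, centroid at (90.00, 65.00).
flange: A = 180 × 20 = 3600.00, centroid at (90.00, 140.00).
ΣA = 7760.00 cm², ΣAx̄ = 698400.00 cm³, ΣAȳ = 774400.00 cm³.
x̄ = 698400.00/7760.00 = 90.00 cm; ȳ = 774400.00/7760.00 = 99.79 cm.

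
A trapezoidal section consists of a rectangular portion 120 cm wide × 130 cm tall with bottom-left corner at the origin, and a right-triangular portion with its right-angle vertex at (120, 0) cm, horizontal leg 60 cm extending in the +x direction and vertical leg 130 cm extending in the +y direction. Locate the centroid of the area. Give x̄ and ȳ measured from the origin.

x̄ = 76.00 cm, ȳ = 60.67 cm

rectangular portion: A = 120 × 130 = 15600.00, centroid at (60.00, 65.00).
triangular portion: A = ½·60·130 = 3900.00, centroid at (140.00, 43.33).
ΣA = 19500.00 cm², ΣAx̄ = 1482000.00 cm³, ΣAȳ = 1183000.00 cm³.
x̄ = 1482000.00/19500.00 = 76.00 cm; ȳ = 1183000.00/19500.00 = 60.67 cm.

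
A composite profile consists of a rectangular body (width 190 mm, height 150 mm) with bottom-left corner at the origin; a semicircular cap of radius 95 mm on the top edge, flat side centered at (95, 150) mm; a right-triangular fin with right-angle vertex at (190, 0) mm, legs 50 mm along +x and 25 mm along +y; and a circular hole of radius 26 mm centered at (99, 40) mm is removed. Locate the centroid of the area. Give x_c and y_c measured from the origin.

rectangular body: A = 190 × 150 = 28500.00, centroid at (95.00, 75.00).
semicircular top: A = ½π·95² = 14176.44, centroid at (95.00, 190.32).
triangular fin: A = ½·50·25 = 625.00, centroid at (206.67, 8.33).
hole: A = −π·26² = -2123.72, centroid at (99.00, 40.00).
ΣA = 41177.72 mm²
ΣAx_c = (28500.00)(95.00) + (14176.44)(95.00) + (625.00)(206.67) + (-2123.72)(99.00) = 3973180.22 mm³
ΣAy_c = (28500.00)(75.00) + (14176.44)(190.32) + (625.00)(8.33) + (-2123.72)(40.00) = 4755808.53 mm³
x_c = 3973180.22 / 41177.72 = 96.49 mm
y_c = 4755808.53 / 41177.72 = 115.49 mm

x_c = 96.49 mm, y_c = 115.49 mm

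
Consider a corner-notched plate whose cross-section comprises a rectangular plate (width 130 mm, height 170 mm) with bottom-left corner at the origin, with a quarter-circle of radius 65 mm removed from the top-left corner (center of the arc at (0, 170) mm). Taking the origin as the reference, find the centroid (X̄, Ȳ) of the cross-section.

plate: A = 130 × 170 = 22100.00, centroid at (65.00, 85.00).
removed quarter-circle: A = −¼π·65² = -3318.31, centroid at (27.59, 142.41).
ΣA = 18781.69 mm², ΣAX̄ = 1344958.33 mm³, ΣAȲ = 1405929.44 mm³.
X̄ = 1344958.33/18781.69 = 71.61 mm; Ȳ = 1405929.44/18781.69 = 74.86 mm.

X̄ = 71.61 mm, Ȳ = 74.86 mm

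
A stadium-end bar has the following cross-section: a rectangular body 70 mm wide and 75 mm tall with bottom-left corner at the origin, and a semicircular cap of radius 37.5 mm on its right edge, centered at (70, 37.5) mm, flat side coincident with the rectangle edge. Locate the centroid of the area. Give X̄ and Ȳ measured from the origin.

rectangular body: A = 70 × 75 = 5250.00, centroid at (35.00, 37.50).
semicircular end: A = ½π·37.5² = 2208.93, centroid at (85.92, 37.50).
ΣA = 7458.93 mm²
ΣAX̄ = (5250.00)(35.00) + (2208.93)(85.92) = 373531.51 mm³
ΣAȲ = (5250.00)(37.50) + (2208.93)(37.50) = 279709.96 mm³
X̄ = 373531.51 / 7458.93 = 50.08 mm
Ȳ = 279709.96 / 7458.93 = 37.50 mm

X̄ = 50.08 mm, Ȳ = 37.50 mm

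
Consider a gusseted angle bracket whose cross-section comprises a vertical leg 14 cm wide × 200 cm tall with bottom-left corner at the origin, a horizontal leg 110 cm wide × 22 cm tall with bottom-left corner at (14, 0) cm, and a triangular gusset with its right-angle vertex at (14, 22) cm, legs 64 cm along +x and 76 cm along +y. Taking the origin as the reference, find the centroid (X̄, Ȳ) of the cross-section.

Part | A | x̄ᵢ | ȳᵢ | A·x̄ᵢ | A·ȳᵢ
vertical leg | 2800.00 | 7.00 | 100.00 | 19600.00 | 280000.00
horizontal leg | 2420.00 | 69.00 | 11.00 | 166980.00 | 26620.00
gusset | 2432.00 | 35.33 | 47.33 | 85930.67 | 115114.67
Σ | 7652.00 |  |  | 272510.67 | 421734.67
X̄ = 272510.67 / 7652.00 = 35.61 cm
Ȳ = 421734.67 / 7652.00 = 55.11 cm

X̄ = 35.61 cm, Ȳ = 55.11 cm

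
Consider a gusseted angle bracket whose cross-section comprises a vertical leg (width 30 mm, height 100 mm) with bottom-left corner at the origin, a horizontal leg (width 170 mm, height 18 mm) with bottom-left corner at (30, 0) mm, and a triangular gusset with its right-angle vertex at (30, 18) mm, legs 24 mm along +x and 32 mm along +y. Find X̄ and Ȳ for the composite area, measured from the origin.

vertical leg: A = 30 × 100 = 3000.00, centroid at (15.00, 50.00).
horizontal leg: A = 170 × 18 = 3060.00, centroid at (115.00, 9.00).
gusset: A = ½·24·32 = 384.00, centroid at (38.00, 28.67).
ΣA = 6444.00 mm²
ΣAX̄ = (3000.00)(15.00) + (3060.00)(115.00) + (384.00)(38.00) = 411492.00 mm³
ΣAȲ = (3000.00)(50.00) + (3060.00)(9.00) + (384.00)(28.67) = 188548.00 mm³
X̄ = 411492.00 / 6444.00 = 63.86 mm
Ȳ = 188548.00 / 6444.00 = 29.26 mm

X̄ = 63.86 mm, Ȳ = 29.26 mm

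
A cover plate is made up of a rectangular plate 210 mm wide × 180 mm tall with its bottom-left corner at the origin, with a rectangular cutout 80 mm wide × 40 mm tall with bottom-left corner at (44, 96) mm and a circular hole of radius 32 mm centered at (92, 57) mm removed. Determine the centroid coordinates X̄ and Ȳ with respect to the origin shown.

X̄ = 108.47 mm, Ȳ = 90.73 mm

Part | A | x̄ᵢ | ȳᵢ | A·x̄ᵢ | A·ȳᵢ
plate | 37800.00 | 105.00 | 90.00 | 3969000.00 | 3402000.00
hole 1 | -3200.00 | 84.00 | 116.00 | -268800.00 | -371200.00
hole 2 | -3216.99 | 92.00 | 57.00 | -295963.16 | -183368.48
Σ | 31383.01 |  |  | 3404236.84 | 2847431.52
X̄ = 3404236.84 / 31383.01 = 108.47 mm
Ȳ = 2847431.52 / 31383.01 = 90.73 mm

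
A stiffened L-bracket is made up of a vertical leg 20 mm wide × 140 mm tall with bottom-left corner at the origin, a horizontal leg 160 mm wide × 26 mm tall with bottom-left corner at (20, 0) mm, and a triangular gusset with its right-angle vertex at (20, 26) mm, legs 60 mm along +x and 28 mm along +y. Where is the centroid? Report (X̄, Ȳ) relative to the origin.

X̄ = 61.23 mm, Ȳ = 35.87 mm

vertical leg: A = 20 × 140 = 2800.00, centroid at (10.00, 70.00).
horizontal leg: A = 160 × 26 = 4160.00, centroid at (100.00, 13.00).
gusset: A = ½·60·28 = 840.00, centroid at (40.00, 35.33).
ΣA = 7800.00 mm²
ΣAX̄ = (2800.00)(10.00) + (4160.00)(100.00) + (840.00)(40.00) = 477600.00 mm³
ΣAȲ = (2800.00)(70.00) + (4160.00)(13.00) + (840.00)(35.33) = 279760.00 mm³
X̄ = 477600.00 / 7800.00 = 61.23 mm
Ȳ = 279760.00 / 7800.00 = 35.87 mm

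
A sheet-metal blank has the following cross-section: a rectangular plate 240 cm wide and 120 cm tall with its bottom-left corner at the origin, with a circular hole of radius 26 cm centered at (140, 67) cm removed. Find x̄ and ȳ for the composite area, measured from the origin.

x̄ = 118.41 cm, ȳ = 59.44 cm

Part | A | x̄ᵢ | ȳᵢ | A·x̄ᵢ | A·ȳᵢ
plate | 28800.00 | 120.00 | 60.00 | 3456000.00 | 1728000.00
hole | -2123.72 | 140.00 | 67.00 | -297320.33 | -142289.01
Σ | 26676.28 |  |  | 3158679.67 | 1585710.99
x̄ = 3158679.67 / 26676.28 = 118.41 cm
ȳ = 1585710.99 / 26676.28 = 59.44 cm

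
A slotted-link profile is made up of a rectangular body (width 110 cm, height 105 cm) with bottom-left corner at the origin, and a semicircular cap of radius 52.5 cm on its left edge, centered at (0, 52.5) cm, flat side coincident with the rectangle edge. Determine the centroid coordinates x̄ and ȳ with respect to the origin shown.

x̄ = 33.93 cm, ȳ = 52.50 cm

rectangular body: A = 110 × 105 = 11550.00, centroid at (55.00, 52.50).
semicircular end: A = ½π·52.5² = 4329.51, centroid at (-22.28, 52.50).
ΣA = 15879.51 cm²
ΣAx̄ = (11550.00)(55.00) + (4329.51)(-22.28) = 538781.25 cm³
ΣAȳ = (11550.00)(52.50) + (4329.51)(52.50) = 833674.14 cm³
x̄ = 538781.25 / 15879.51 = 33.93 cm
ȳ = 833674.14 / 15879.51 = 52.50 cm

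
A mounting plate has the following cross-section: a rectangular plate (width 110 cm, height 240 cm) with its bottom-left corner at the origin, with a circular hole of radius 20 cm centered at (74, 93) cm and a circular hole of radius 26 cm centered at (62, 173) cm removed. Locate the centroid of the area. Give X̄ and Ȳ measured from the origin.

plate: A = 110 × 240 = 26400.00, centroid at (55.00, 120.00).
hole 1: A = −π·20² = -1256.64, centroid at (74.00, 93.00).
hole 2: A = −π·26² = -2123.72, centroid at (62.00, 173.00).
ΣA = 23019.65 cm²
ΣAX̄ = (26400.00)(55.00) + (-1256.64)(74.00) + (-2123.72)(62.00) = 1227338.43 cm³
ΣAȲ = (26400.00)(120.00) + (-1256.64)(93.00) + (-2123.72)(173.00) = 2683729.78 cm³
X̄ = 1227338.43 / 23019.65 = 53.32 cm
Ȳ = 2683729.78 / 23019.65 = 116.58 cm

X̄ = 53.32 cm, Ȳ = 116.58 cm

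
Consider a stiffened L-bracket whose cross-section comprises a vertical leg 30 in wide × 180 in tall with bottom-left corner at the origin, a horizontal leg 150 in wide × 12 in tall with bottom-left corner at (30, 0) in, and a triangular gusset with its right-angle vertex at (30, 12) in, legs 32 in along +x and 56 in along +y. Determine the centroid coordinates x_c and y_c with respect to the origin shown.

vertical leg: A = 30 × 180 = 5400.00, centroid at (15.00, 90.00).
horizontal leg: A = 150 × 12 = 1800.00, centroid at (105.00, 6.00).
gusset: A = ½·32·56 = 896.00, centroid at (40.67, 30.67).
ΣA = 8096.00 in², ΣAx_c = 306437.33 in³, ΣAy_c = 524277.33 in³.
x_c = 306437.33/8096.00 = 37.85 in; y_c = 524277.33/8096.00 = 64.76 in.

x_c = 37.85 in, y_c = 64.76 in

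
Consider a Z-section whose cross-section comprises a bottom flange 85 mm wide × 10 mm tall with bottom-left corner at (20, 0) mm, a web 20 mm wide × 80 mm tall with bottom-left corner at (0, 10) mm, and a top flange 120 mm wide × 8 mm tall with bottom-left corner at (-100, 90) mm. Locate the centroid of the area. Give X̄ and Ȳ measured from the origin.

X̄ = 9.01 mm, Ȳ = 51.17 mm

Part | A | x̄ᵢ | ȳᵢ | A·x̄ᵢ | A·ȳᵢ
bottom flange | 850.00 | 62.50 | 5.00 | 53125.00 | 4250.00
web | 1600.00 | 10.00 | 50.00 | 16000.00 | 80000.00
top flange | 960.00 | -40.00 | 94.00 | -38400.00 | 90240.00
Σ | 3410.00 |  |  | 30725.00 | 174490.00
X̄ = 30725.00 / 3410.00 = 9.01 mm
Ȳ = 174490.00 / 3410.00 = 51.17 mm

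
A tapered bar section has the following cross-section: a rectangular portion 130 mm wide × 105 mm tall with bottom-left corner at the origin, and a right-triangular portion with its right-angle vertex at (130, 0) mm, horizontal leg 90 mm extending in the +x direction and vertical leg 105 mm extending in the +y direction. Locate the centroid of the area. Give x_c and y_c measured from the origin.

x_c = 89.43 mm, y_c = 48.00 mm

Part | A | x̄ᵢ | ȳᵢ | A·x̄ᵢ | A·ȳᵢ
rectangular portion | 13650.00 | 65.00 | 52.50 | 887250.00 | 716625.00
triangular portion | 4725.00 | 160.00 | 35.00 | 756000.00 | 165375.00
Σ | 18375.00 |  |  | 1643250.00 | 882000.00
x_c = 1643250.00 / 18375.00 = 89.43 mm
y_c = 882000.00 / 18375.00 = 48.00 mm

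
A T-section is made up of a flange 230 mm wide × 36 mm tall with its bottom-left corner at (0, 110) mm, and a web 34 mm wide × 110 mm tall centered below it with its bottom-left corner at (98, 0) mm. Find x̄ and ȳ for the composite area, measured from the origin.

x̄ = 115.00 mm, ȳ = 105.29 mm

web: A = 34 × 110 = 3740.00, centroid at (115.00, 55.00).
flange: A = 230 × 36 = 8280.00, centroid at (115.00, 128.00).
ΣA = 12020.00 mm², ΣAx̄ = 1382300.00 mm³, ΣAȳ = 1265540.00 mm³.
x̄ = 1382300.00/12020.00 = 115.00 mm; ȳ = 1265540.00/12020.00 = 105.29 mm.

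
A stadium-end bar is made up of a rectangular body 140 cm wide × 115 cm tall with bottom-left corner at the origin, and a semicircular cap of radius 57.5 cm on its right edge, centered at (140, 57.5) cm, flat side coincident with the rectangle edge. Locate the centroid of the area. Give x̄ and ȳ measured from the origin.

x̄ = 93.02 cm, ȳ = 57.50 cm

rectangular body: A = 140 × 115 = 16100.00, centroid at (70.00, 57.50).
semicircular end: A = ½π·57.5² = 5193.45, centroid at (164.40, 57.50).
ΣA = 21293.45 cm²
ΣAx̄ = (16100.00)(70.00) + (5193.45)(164.40) = 1980821.93 cm³
ΣAȳ = (16100.00)(57.50) + (5193.45)(57.50) = 1224373.11 cm³
x̄ = 1980821.93 / 21293.45 = 93.02 cm
ȳ = 1224373.11 / 21293.45 = 57.50 cm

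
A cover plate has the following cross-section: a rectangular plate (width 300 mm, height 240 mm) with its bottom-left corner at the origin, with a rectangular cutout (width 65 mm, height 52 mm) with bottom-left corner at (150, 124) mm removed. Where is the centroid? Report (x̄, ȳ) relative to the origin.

plate: A = 300 × 240 = 72000.00, centroid at (150.00, 120.00).
hole: A = −(65 × 52) = -3380.00, centroid at (182.50, 150.00).
ΣA = 68620.00 mm²
ΣAx̄ = (72000.00)(150.00) + (-3380.00)(182.50) = 10183150.00 mm³
ΣAȳ = (72000.00)(120.00) + (-3380.00)(150.00) = 8133000.00 mm³
x̄ = 10183150.00 / 68620.00 = 148.40 mm
ȳ = 8133000.00 / 68620.00 = 118.52 mm

x̄ = 148.40 mm, ȳ = 118.52 mm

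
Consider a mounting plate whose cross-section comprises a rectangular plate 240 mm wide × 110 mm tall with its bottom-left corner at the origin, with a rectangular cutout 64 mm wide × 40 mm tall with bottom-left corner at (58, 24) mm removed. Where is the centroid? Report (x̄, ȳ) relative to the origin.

x̄ = 123.22 mm, ȳ = 56.18 mm

Part | A | x̄ᵢ | ȳᵢ | A·x̄ᵢ | A·ȳᵢ
plate | 26400.00 | 120.00 | 55.00 | 3168000.00 | 1452000.00
hole | -2560.00 | 90.00 | 44.00 | -230400.00 | -112640.00
Σ | 23840.00 |  |  | 2937600.00 | 1339360.00
x̄ = 2937600.00 / 23840.00 = 123.22 mm
ȳ = 1339360.00 / 23840.00 = 56.18 mm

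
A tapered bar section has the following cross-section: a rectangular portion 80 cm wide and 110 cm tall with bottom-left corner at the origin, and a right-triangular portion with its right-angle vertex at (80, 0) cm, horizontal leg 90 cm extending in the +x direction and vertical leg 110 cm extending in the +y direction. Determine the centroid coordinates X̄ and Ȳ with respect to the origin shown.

rectangular portion: A = 80 × 110 = 8800.00, centroid at (40.00, 55.00).
triangular portion: A = ½·90·110 = 4950.00, centroid at (110.00, 36.67).
ΣA = 13750.00 cm²
ΣAX̄ = (8800.00)(40.00) + (4950.00)(110.00) = 896500.00 cm³
ΣAȲ = (8800.00)(55.00) + (4950.00)(36.67) = 665500.00 cm³
X̄ = 896500.00 / 13750.00 = 65.20 cm
Ȳ = 665500.00 / 13750.00 = 48.40 cm

X̄ = 65.20 cm, Ȳ = 48.40 cm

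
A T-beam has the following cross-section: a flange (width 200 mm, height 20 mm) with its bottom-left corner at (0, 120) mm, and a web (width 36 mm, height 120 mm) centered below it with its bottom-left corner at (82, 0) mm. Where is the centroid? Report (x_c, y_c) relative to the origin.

Part | A | x̄ᵢ | ȳᵢ | A·x̄ᵢ | A·ȳᵢ
web | 4320.00 | 100.00 | 60.00 | 432000.00 | 259200.00
flange | 4000.00 | 100.00 | 130.00 | 400000.00 | 520000.00
Σ | 8320.00 |  |  | 832000.00 | 779200.00
x_c = 832000.00 / 8320.00 = 100.00 mm
y_c = 779200.00 / 8320.00 = 93.65 mm

x_c = 100.00 mm, y_c = 93.65 mm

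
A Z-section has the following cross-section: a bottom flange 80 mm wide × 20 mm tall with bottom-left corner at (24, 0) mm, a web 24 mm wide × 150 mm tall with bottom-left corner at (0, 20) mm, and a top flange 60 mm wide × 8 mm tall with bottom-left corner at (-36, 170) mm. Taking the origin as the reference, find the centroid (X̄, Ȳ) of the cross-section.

bottom flange: A = 80 × 20 = 1600.00, centroid at (64.00, 10.00).
web: A = 24 × 150 = 3600.00, centroid at (12.00, 95.00).
top flange: A = 60 × 8 = 480.00, centroid at (-6.00, 174.00).
ΣA = 5680.00 mm²
ΣAX̄ = (1600.00)(64.00) + (3600.00)(12.00) + (480.00)(-6.00) = 142720.00 mm³
ΣAȲ = (1600.00)(10.00) + (3600.00)(95.00) + (480.00)(174.00) = 441520.00 mm³
X̄ = 142720.00 / 5680.00 = 25.13 mm
Ȳ = 441520.00 / 5680.00 = 77.73 mm

X̄ = 25.13 mm, Ȳ = 77.73 mm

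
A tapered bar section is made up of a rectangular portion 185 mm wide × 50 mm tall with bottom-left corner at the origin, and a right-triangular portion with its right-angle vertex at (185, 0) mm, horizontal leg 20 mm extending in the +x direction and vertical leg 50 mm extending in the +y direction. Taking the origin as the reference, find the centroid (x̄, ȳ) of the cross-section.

rectangular portion: A = 185 × 50 = 9250.00, centroid at (92.50, 25.00).
triangular portion: A = ½·20·50 = 500.00, centroid at (191.67, 16.67).
ΣA = 9750.00 mm²
ΣAx̄ = (9250.00)(92.50) + (500.00)(191.67) = 951458.33 mm³
ΣAȳ = (9250.00)(25.00) + (500.00)(16.67) = 239583.33 mm³
x̄ = 951458.33 / 9750.00 = 97.59 mm
ȳ = 239583.33 / 9750.00 = 24.57 mm

x̄ = 97.59 mm, ȳ = 24.57 mm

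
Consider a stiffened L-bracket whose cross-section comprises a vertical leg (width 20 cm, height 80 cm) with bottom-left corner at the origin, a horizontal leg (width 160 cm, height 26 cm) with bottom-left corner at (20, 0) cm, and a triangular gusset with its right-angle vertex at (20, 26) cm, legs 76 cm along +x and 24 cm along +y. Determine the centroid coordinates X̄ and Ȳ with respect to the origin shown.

Part | A | x̄ᵢ | ȳᵢ | A·x̄ᵢ | A·ȳᵢ
vertical leg | 1600.00 | 10.00 | 40.00 | 16000.00 | 64000.00
horizontal leg | 4160.00 | 100.00 | 13.00 | 416000.00 | 54080.00
gusset | 912.00 | 45.33 | 34.00 | 41344.00 | 31008.00
Σ | 6672.00 |  |  | 473344.00 | 149088.00
X̄ = 473344.00 / 6672.00 = 70.94 cm
Ȳ = 149088.00 / 6672.00 = 22.35 cm

X̄ = 70.94 cm, Ȳ = 22.35 cm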